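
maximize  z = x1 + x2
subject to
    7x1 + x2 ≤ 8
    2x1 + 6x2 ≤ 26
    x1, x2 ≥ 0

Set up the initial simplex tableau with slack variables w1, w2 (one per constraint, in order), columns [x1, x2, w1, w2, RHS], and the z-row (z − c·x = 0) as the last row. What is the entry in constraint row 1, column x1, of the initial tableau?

Constraint 1 has coefficient 7 on x1.

7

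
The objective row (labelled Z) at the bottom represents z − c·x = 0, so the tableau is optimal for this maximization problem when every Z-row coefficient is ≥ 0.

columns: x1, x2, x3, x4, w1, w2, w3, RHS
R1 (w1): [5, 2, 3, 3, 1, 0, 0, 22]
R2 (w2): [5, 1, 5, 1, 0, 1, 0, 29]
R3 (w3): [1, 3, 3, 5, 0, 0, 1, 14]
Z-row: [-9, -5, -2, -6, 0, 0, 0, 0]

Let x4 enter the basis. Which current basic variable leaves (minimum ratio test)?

w3

Column x4 entries and ratios — w1: 22/3 = 22/3; w2: 29/1 = 29; w3: 14/5 = 14/5.
Smallest ratio is 14/5 in the row of w3, so w3 leaves.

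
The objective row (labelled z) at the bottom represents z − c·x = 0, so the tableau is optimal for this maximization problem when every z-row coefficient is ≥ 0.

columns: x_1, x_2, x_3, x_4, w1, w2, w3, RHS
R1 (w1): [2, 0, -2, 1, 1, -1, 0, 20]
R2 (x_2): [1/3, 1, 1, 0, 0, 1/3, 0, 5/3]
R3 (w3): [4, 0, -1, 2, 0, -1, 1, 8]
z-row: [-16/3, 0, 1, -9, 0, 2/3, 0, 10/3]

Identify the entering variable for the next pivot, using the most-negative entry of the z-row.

Negative z-row entries: x_1: -16/3, x_4: -9.
The most negative is -9 in column x_4, so x_4 enters.

x_4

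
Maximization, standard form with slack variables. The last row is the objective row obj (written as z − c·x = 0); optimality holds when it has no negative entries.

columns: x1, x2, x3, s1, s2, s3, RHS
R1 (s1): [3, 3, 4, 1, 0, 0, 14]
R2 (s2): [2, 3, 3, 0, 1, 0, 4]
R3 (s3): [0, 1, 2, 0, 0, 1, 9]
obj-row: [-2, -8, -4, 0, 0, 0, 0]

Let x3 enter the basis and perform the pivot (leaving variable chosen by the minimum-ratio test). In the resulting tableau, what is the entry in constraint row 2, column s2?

Ratio test on column x3 — row 1: 14/4 = 7/2; row 2: 4/3 = 4/3; row 3: 9/2 = 9/2. Minimum is 4/3 at row 2 (s2 leaves); pivot element 3.
Divide row 2 by 3; eliminate column x3 from the other rows.
In the new row 2, the s2 entry is the old entry divided by the pivot: 1/3 = 1/3.

1/3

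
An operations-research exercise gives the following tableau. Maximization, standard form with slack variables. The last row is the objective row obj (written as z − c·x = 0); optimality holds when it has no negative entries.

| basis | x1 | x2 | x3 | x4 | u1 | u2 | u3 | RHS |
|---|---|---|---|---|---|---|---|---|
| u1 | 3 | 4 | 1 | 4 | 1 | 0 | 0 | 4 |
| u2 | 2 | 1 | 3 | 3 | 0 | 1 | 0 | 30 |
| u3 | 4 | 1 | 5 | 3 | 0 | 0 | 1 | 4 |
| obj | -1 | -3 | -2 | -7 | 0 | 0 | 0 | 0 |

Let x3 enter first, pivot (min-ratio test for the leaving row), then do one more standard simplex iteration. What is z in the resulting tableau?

120/17

Ratio test on column x3 — row 1: 4/1 = 4; row 2: 30/3 = 10; row 3: 4/5 = 4/5. Minimum is 4/5 at row 3 (u3 leaves); pivot element 5.
Pivot on row 3; the obj-row RHS becomes 0 − (-2)·(4/5) = 8/5.
Next entering variable (most negative obj-row entry -29/5): x4.
Ratio test on column x4 — row 1: (16/5)/(17/5) = 16/17; row 2: (138/5)/(6/5) = 23; row 3: (4/5)/(3/5) = 4/3. Minimum is 16/17 at row 1 (u1 leaves); pivot element 17/5.
After the second pivot the obj-row RHS is 8/5 − (-29/5)·(16/17) = 120/17.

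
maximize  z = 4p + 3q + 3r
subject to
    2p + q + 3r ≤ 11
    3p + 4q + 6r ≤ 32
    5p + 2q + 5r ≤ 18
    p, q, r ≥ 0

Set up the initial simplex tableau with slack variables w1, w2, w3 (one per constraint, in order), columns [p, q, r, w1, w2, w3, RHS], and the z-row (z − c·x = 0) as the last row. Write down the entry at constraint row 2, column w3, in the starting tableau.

Slack w3 belongs to constraint 3; its column is the unit vector e_3, so the entry in row 2 is 0.

0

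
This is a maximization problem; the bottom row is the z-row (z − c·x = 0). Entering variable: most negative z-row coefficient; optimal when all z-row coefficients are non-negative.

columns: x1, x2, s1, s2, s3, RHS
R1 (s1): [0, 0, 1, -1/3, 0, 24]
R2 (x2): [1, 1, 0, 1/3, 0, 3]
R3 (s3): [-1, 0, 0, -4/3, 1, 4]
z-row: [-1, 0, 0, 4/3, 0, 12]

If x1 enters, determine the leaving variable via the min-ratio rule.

x2

Column x1 entries and ratios — s1: 0 ≤ 0, skip; x2: 3/1 = 3; s3: -1 ≤ 0, skip.
Smallest ratio is 3 in the row of x2, so x2 leaves.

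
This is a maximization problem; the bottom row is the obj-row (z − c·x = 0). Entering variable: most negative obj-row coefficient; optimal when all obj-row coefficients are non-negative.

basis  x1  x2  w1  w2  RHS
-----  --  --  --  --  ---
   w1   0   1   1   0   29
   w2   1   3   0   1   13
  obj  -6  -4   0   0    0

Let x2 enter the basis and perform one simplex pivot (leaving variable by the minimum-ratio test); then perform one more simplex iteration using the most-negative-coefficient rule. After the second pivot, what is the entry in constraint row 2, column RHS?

13

Ratio test on column x2 — row 1: 29/1 = 29; row 2: 13/3 = 13/3. Minimum is 13/3 at row 2 (w2 leaves); pivot element 3.
Divide row 2 by 3; eliminate column x2 from the other rows.
Second iteration: most negative obj-row entry is -14/3 in column x1, so x1 enters.
Ratio test on column x1 — row 1: entry -1/3 ≤ 0; row 2: (13/3)/(1/3) = 13. Minimum is 13 at row 2 (x2 leaves); pivot element 1/3.
Divide row 2 by 1/3; eliminate column x1 from the other rows.
After both pivots, the entry at constraint row 2, column RHS is 13.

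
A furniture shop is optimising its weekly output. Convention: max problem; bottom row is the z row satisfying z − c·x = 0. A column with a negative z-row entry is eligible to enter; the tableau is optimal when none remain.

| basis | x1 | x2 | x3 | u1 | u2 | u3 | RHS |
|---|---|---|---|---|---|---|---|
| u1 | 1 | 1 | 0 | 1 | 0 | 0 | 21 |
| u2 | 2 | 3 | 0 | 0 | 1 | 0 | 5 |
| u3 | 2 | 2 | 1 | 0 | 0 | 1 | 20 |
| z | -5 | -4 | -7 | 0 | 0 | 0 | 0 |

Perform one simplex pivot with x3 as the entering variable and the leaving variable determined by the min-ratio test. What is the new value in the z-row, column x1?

9

Ratio test on column x3 — row 1: entry 0 ≤ 0; row 2: entry 0 ≤ 0; row 3: 20/1 = 20. Minimum is 20 at row 3 (u3 leaves); pivot element 1.
Divide row 3 by 1; eliminate column x3 from the other rows.
z-row update in column x1: -5 − (-7)·2 = 9.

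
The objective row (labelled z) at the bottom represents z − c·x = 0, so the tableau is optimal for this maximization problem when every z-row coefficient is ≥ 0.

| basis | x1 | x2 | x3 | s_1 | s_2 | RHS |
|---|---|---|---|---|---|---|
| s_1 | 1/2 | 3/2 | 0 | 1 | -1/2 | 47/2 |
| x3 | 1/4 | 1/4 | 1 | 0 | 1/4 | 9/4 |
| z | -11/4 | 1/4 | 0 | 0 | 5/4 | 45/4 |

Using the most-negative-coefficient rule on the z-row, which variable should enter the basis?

x1

Negative z-row entries: x1: -11/4.
The most negative is -11/4 in column x1, so x1 enters.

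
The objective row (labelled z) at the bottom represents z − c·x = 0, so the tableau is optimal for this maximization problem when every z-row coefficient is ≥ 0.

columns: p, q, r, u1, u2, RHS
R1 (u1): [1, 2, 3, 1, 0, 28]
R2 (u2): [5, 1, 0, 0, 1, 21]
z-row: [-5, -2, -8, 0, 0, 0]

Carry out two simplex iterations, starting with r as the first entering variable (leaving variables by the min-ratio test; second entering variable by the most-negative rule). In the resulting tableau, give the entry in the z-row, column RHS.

Ratio test on column r — row 1: 28/3 = 28/3; row 2: entry 0 ≤ 0. Minimum is 28/3 at row 1 (u1 leaves); pivot element 3.
Divide row 1 by 3; eliminate column r from the other rows.
Second iteration: most negative z-row entry is -7/3 in column p, so p enters.
Ratio test on column p — row 1: (28/3)/(1/3) = 28; row 2: 21/5 = 21/5. Minimum is 21/5 at row 2 (u2 leaves); pivot element 5.
Divide row 2 by 5; eliminate column p from the other rows.
After both pivots, the entry at the z-row, column RHS is 1267/15.

1267/15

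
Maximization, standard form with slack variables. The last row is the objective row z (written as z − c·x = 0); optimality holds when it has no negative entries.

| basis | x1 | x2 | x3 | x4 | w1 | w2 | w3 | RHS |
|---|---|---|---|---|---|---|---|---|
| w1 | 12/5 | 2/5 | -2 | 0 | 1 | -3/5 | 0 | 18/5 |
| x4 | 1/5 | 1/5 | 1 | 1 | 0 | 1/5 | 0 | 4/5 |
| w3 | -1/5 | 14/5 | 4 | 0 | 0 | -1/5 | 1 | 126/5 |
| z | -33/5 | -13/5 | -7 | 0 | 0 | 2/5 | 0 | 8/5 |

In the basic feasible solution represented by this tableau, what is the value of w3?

w3 is basic (row 3); its value is the RHS of that row, 126/5.

126/5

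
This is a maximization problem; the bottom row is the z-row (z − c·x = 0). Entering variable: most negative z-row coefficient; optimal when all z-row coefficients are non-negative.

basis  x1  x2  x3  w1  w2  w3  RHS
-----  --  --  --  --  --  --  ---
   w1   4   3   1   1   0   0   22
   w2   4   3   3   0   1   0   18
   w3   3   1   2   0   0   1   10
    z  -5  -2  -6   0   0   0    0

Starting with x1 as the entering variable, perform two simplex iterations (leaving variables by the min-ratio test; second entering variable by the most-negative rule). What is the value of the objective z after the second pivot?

30

Ratio test on column x1 — row 1: 22/4 = 11/2; row 2: 18/4 = 9/2; row 3: 10/3 = 10/3. Minimum is 10/3 at row 3 (w3 leaves); pivot element 3.
Pivot on row 3; the z-row RHS becomes 0 − (-5)·(10/3) = 50/3.
Next entering variable (most negative z-row entry -8/3): x3.
Ratio test on column x3 — row 1: entry -5/3 ≤ 0; row 2: (14/3)/(1/3) = 14; row 3: (10/3)/(2/3) = 5. Minimum is 5 at row 3 (x1 leaves); pivot element 2/3.
After the second pivot the z-row RHS is 50/3 − (-8/3)·5 = 30.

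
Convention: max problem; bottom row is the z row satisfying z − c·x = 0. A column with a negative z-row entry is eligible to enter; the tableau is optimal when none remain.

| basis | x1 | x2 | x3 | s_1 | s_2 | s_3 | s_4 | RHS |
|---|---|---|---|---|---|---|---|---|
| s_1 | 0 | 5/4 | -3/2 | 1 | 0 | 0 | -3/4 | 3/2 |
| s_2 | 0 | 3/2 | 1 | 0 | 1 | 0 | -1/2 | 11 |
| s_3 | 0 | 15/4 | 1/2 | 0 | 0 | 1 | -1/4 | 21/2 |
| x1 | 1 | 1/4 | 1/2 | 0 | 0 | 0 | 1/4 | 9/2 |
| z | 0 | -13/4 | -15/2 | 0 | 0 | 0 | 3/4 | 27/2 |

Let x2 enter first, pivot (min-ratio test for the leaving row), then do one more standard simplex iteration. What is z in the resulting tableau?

777/25

Ratio test on column x2 — row 1: (3/2)/(5/4) = 6/5; row 2: 11/(3/2) = 22/3; row 3: (21/2)/(15/4) = 14/5; row 4: (9/2)/(1/4) = 18. Minimum is 6/5 at row 1 (s_1 leaves); pivot element 5/4.
Pivot on row 1; the z-row RHS becomes 27/2 − (-13/4)·(6/5) = 87/5.
Next entering variable (most negative z-row entry -57/5): x3.
Ratio test on column x3 — row 1: entry -6/5 ≤ 0; row 2: (46/5)/(14/5) = 23/7; row 3: 6/5 = 6/5; row 4: (21/5)/(4/5) = 21/4. Minimum is 6/5 at row 3 (s_3 leaves); pivot element 5.
After the second pivot the z-row RHS is 87/5 − (-57/5)·(6/5) = 777/25.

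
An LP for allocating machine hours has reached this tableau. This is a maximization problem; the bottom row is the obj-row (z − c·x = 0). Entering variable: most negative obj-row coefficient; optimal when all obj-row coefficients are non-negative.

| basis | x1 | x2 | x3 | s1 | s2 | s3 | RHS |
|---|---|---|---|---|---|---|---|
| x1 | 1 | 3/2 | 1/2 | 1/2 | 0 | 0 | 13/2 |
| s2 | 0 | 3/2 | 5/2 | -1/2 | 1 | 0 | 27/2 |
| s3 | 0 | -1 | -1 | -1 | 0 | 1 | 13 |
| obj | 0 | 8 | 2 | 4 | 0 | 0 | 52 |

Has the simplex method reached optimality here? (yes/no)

yes

Every obj-row coefficient is ≥ 0, so the tableau is optimal.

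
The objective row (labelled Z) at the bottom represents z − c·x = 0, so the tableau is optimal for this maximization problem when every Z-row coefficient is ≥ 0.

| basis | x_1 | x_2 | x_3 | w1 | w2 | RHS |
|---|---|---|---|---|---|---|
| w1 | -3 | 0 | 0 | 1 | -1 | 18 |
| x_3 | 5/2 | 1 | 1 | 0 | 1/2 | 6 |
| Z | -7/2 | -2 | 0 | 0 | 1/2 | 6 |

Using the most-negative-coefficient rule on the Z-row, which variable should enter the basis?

x_1

Negative Z-row entries: x_1: -7/2, x_2: -2.
The most negative is -7/2 in column x_1, so x_1 enters.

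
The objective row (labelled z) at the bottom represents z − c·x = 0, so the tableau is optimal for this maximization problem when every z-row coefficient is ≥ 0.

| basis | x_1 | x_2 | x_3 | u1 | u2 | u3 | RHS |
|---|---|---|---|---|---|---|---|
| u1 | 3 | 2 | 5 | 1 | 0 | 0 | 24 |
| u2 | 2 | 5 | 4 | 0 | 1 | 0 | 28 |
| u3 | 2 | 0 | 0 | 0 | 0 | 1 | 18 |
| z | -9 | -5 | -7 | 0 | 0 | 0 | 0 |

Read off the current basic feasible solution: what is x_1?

0

x_1 is not in the basis, so in the current basic feasible solution x_1 = 0.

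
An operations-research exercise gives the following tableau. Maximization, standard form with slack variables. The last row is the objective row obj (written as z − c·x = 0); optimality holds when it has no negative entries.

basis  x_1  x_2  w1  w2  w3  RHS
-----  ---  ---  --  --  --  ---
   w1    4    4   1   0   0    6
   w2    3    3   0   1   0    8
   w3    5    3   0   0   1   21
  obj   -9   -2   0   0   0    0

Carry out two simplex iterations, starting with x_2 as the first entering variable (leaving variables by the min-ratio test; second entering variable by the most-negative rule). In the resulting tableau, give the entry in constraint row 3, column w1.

Ratio test on column x_2 — row 1: 6/4 = 3/2; row 2: 8/3 = 8/3; row 3: 21/3 = 7. Minimum is 3/2 at row 1 (w1 leaves); pivot element 4.
Divide row 1 by 4; eliminate column x_2 from the other rows.
Second iteration: most negative obj-row entry is -7 in column x_1, so x_1 enters.
Ratio test on column x_1 — row 1: (3/2)/1 = 3/2; row 2: entry 0 ≤ 0; row 3: (33/2)/2 = 33/4. Minimum is 3/2 at row 1 (x_2 leaves); pivot element 1.
Divide row 1 by 1; eliminate column x_1 from the other rows.
After both pivots, the entry at constraint row 3, column w1 is -5/4.

-5/4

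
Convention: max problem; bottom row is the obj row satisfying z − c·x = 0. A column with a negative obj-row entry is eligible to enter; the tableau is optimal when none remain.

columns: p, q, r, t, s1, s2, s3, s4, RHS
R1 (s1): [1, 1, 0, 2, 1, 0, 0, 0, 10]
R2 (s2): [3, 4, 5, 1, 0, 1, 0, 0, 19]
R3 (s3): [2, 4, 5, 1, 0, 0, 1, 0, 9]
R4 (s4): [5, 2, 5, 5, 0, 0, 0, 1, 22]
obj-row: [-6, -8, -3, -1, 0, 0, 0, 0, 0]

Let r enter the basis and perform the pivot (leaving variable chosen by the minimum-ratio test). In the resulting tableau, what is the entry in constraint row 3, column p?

Ratio test on column r — row 1: entry 0 ≤ 0; row 2: 19/5 = 19/5; row 3: 9/5 = 9/5; row 4: 22/5 = 22/5. Minimum is 9/5 at row 3 (s3 leaves); pivot element 5.
Divide row 3 by 5; eliminate column r from the other rows.
In the new row 3, the p entry is the old entry divided by the pivot: 2/5 = 2/5.

2/5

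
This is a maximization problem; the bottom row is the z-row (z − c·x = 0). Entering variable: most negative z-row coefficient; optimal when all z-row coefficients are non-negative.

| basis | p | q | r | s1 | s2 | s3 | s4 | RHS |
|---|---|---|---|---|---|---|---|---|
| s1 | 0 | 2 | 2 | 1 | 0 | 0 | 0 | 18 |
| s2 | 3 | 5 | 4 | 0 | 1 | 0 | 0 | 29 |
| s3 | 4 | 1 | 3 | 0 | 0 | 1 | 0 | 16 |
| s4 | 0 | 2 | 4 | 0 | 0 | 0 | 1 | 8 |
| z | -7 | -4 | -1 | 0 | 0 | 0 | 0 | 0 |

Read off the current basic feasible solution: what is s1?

s1 is basic (row 1); its value is the RHS of that row, 18.

18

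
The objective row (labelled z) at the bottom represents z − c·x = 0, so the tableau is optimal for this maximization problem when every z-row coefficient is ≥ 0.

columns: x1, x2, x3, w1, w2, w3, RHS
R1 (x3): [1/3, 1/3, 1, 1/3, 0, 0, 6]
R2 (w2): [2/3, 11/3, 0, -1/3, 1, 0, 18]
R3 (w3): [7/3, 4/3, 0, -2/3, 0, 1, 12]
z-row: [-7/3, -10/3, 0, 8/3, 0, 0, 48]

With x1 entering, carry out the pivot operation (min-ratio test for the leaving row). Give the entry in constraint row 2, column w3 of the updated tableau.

Ratio test on column x1 — row 1: 6/(1/3) = 18; row 2: 18/(2/3) = 27; row 3: 12/(7/3) = 36/7. Minimum is 36/7 at row 3 (w3 leaves); pivot element 7/3.
Divide row 3 by 7/3; eliminate column x1 from the other rows.
Row 2 update in column w3: 0 − (2/3)·(3/7) = -2/7.

-2/7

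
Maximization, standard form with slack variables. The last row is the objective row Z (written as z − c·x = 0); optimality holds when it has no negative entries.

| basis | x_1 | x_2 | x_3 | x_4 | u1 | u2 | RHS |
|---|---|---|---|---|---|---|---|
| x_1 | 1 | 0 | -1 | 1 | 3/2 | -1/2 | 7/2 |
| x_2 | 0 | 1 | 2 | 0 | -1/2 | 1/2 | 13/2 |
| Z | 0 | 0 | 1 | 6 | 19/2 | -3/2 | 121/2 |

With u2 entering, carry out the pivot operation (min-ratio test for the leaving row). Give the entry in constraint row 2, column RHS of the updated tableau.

13

Ratio test on column u2 — row 1: entry -1/2 ≤ 0; row 2: (13/2)/(1/2) = 13. Minimum is 13 at row 2 (x_2 leaves); pivot element 1/2.
Divide row 2 by 1/2; eliminate column u2 from the other rows.
In the new row 2, the RHS entry is the old entry divided by the pivot: (13/2)/(1/2) = 13.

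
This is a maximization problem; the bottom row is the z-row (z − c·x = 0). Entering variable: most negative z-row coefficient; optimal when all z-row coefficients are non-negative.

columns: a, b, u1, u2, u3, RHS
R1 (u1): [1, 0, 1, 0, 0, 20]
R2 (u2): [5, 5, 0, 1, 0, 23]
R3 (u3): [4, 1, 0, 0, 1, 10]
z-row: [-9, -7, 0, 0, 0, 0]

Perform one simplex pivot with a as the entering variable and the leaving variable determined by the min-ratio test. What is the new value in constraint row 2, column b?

15/4

Ratio test on column a — row 1: 20/1 = 20; row 2: 23/5 = 23/5; row 3: 10/4 = 5/2. Minimum is 5/2 at row 3 (u3 leaves); pivot element 4.
Divide row 3 by 4; eliminate column a from the other rows.
Row 2 update in column b: 5 − 5·(1/4) = 15/4.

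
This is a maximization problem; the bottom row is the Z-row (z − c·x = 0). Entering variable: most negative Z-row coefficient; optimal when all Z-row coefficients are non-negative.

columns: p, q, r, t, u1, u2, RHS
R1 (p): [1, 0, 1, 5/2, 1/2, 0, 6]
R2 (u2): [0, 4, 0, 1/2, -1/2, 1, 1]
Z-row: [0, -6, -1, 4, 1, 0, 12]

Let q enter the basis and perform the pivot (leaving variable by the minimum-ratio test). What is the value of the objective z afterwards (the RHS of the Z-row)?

27/2

Ratio test on column q — row 1: entry 0 ≤ 0; row 2: 1/4 = 1/4. Minimum is 1/4 at row 2 (u2 leaves); pivot element 4.
Pivot on row 2; the Z-row RHS becomes 12 − (-6)·(1/4) = 27/2.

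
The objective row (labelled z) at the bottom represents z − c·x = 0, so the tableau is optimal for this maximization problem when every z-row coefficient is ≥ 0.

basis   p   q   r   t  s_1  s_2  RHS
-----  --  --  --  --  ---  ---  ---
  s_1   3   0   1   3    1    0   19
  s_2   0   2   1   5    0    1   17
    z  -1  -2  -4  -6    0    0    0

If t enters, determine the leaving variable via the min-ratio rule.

s_2

Column t entries and ratios — s_1: 19/3 = 19/3; s_2: 17/5 = 17/5.
Smallest ratio is 17/5 in the row of s_2, so s_2 leaves.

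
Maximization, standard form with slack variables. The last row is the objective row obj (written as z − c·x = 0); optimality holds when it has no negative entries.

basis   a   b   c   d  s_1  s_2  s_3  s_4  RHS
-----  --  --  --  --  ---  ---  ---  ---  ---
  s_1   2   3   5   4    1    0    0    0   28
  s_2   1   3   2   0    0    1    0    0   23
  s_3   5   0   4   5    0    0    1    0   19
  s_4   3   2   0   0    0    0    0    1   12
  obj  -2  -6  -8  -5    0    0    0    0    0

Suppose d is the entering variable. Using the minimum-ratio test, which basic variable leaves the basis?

s_3

Column d entries and ratios — s_1: 28/4 = 7; s_2: 0 ≤ 0, skip; s_3: 19/5 = 19/5; s_4: 0 ≤ 0, skip.
Smallest ratio is 19/5 in the row of s_3, so s_3 leaves.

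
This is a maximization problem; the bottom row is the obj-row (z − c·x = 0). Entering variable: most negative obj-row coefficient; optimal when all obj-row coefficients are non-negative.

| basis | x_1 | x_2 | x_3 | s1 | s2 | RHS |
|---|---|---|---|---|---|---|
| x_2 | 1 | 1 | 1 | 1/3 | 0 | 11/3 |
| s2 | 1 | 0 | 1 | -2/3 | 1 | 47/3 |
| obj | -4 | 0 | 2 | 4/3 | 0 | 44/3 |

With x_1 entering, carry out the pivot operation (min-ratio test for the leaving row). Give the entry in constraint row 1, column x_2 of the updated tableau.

1

Ratio test on column x_1 — row 1: (11/3)/1 = 11/3; row 2: (47/3)/1 = 47/3. Minimum is 11/3 at row 1 (x_2 leaves); pivot element 1.
Divide row 1 by 1; eliminate column x_1 from the other rows.
In the new row 1, the x_2 entry is the old entry divided by the pivot: 1/1 = 1.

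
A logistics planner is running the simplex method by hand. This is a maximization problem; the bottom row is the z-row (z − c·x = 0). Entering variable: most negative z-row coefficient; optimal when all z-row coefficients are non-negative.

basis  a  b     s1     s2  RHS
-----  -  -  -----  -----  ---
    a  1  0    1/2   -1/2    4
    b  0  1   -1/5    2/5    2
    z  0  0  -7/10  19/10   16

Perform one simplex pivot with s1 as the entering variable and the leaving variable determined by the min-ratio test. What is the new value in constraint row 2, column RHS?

Ratio test on column s1 — row 1: 4/(1/2) = 8; row 2: entry -1/5 ≤ 0. Minimum is 8 at row 1 (a leaves); pivot element 1/2.
Divide row 1 by 1/2; eliminate column s1 from the other rows.
Row 2 update in column RHS: 2 − (-1/5)·8 = 18/5.

18/5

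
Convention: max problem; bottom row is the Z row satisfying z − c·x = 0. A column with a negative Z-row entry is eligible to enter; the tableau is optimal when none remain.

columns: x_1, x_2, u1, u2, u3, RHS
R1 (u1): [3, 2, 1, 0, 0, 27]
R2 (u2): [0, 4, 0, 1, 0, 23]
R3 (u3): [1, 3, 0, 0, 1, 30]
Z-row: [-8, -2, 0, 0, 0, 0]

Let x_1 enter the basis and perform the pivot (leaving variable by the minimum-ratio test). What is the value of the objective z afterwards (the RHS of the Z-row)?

Ratio test on column x_1 — row 1: 27/3 = 9; row 2: entry 0 ≤ 0; row 3: 30/1 = 30. Minimum is 9 at row 1 (u1 leaves); pivot element 3.
Pivot on row 1; the Z-row RHS becomes 0 − (-8)·9 = 72.

72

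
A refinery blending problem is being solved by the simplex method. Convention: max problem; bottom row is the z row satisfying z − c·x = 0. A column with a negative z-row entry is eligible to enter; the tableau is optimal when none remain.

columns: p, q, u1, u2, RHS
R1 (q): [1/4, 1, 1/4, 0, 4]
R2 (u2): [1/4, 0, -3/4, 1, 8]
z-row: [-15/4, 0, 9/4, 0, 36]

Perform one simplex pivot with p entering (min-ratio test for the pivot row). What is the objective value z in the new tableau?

96

Ratio test on column p — row 1: 4/(1/4) = 16; row 2: 8/(1/4) = 32. Minimum is 16 at row 1 (q leaves); pivot element 1/4.
Pivot on row 1; the z-row RHS becomes 36 − (-15/4)·16 = 96.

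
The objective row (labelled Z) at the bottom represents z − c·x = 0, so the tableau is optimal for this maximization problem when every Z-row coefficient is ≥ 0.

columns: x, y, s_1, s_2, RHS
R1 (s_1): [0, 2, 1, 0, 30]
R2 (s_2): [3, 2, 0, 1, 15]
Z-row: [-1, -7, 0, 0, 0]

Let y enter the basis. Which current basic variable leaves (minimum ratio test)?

Column y entries and ratios — s_1: 30/2 = 15; s_2: 15/2 = 15/2.
Smallest ratio is 15/2 in the row of s_2, so s_2 leaves.

s_2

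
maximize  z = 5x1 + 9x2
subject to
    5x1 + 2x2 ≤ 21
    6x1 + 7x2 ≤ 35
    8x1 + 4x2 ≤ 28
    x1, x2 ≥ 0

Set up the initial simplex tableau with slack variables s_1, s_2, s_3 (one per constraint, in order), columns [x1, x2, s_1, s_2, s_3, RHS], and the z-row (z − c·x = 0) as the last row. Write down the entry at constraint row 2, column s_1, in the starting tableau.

0

Slack s_1 belongs to constraint 1; its column is the unit vector e_1, so the entry in row 2 is 0.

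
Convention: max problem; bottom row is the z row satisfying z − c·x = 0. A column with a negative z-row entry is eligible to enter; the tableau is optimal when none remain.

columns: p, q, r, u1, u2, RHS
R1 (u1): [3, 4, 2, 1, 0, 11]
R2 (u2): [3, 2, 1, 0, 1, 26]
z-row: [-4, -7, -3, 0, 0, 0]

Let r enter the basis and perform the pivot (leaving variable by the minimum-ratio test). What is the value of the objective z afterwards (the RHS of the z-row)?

Ratio test on column r — row 1: 11/2 = 11/2; row 2: 26/1 = 26. Minimum is 11/2 at row 1 (u1 leaves); pivot element 2.
Pivot on row 1; the z-row RHS becomes 0 − (-3)·(11/2) = 33/2.

33/2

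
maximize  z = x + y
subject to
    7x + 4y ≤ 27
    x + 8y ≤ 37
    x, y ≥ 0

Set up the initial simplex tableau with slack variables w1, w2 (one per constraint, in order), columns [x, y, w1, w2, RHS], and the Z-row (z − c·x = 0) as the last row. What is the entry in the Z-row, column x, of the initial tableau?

-1

The Z-row carries the negated objective coefficients: the x entry is -1.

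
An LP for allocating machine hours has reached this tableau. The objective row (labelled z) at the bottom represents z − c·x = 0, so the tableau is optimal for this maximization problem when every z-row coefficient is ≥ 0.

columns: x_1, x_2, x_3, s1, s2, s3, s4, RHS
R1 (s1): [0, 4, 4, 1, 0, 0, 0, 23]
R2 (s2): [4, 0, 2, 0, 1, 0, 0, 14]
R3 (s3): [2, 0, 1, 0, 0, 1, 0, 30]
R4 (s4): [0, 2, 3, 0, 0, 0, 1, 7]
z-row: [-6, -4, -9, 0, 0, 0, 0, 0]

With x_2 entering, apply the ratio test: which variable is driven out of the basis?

s4

Column x_2 entries and ratios — s1: 23/4 = 23/4; s2: 0 ≤ 0, skip; s3: 0 ≤ 0, skip; s4: 7/2 = 7/2.
Smallest ratio is 7/2 in the row of s4, so s4 leaves.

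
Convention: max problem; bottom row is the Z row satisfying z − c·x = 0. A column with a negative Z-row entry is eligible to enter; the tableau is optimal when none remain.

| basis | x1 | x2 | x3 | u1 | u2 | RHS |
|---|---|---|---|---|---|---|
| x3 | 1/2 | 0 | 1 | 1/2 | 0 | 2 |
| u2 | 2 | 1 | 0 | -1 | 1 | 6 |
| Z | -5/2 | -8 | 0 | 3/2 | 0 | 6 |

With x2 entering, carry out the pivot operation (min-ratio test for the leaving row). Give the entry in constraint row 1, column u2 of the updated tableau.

Ratio test on column x2 — row 1: entry 0 ≤ 0; row 2: 6/1 = 6. Minimum is 6 at row 2 (u2 leaves); pivot element 1.
Divide row 2 by 1; eliminate column x2 from the other rows.
Row 1 update in column u2: 0 − 0·1 = 0.

0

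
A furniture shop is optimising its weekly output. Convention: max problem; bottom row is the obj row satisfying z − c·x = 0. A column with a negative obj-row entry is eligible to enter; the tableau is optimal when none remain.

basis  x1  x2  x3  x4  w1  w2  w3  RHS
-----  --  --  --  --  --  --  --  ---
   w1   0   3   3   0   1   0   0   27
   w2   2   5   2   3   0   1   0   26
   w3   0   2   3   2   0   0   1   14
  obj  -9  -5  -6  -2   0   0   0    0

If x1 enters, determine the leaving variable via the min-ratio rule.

Column x1 entries and ratios — w1: 0 ≤ 0, skip; w2: 26/2 = 13; w3: 0 ≤ 0, skip.
Smallest ratio is 13 in the row of w2, so w2 leaves.

w2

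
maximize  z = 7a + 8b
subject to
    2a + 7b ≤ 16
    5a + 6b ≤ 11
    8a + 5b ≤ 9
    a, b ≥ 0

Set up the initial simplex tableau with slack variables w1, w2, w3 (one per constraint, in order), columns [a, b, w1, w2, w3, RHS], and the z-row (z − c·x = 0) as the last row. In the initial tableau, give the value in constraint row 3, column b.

5

Constraint 3 has coefficient 5 on b.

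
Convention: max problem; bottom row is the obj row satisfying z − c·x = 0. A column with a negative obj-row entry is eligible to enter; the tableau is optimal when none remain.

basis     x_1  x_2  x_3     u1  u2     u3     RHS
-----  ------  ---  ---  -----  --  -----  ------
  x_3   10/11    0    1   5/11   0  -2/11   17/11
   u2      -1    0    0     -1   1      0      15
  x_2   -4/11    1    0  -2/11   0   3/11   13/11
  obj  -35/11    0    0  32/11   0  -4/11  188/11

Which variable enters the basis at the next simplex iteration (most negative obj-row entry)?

x_1

Negative obj-row entries: x_1: -35/11, u3: -4/11.
The most negative is -35/11 in column x_1, so x_1 enters.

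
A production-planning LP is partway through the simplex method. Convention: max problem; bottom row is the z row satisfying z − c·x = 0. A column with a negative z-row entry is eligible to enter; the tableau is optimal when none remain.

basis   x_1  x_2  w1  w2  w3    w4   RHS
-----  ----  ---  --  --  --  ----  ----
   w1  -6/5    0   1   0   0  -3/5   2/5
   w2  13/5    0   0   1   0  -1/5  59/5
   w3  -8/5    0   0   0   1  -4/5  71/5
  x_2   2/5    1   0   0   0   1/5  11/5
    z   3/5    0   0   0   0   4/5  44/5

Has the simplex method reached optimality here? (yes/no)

yes

Every z-row coefficient is ≥ 0, so the tableau is optimal.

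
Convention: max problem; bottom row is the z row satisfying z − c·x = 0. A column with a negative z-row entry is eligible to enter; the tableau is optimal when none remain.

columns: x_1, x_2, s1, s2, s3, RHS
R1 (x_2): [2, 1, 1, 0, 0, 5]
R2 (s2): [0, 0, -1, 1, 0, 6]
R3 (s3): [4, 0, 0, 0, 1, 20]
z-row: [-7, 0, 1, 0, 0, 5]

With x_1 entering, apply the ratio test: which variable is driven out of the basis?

Column x_1 entries and ratios — x_2: 5/2 = 5/2; s2: 0 ≤ 0, skip; s3: 20/4 = 5.
Smallest ratio is 5/2 in the row of x_2, so x_2 leaves.

x_2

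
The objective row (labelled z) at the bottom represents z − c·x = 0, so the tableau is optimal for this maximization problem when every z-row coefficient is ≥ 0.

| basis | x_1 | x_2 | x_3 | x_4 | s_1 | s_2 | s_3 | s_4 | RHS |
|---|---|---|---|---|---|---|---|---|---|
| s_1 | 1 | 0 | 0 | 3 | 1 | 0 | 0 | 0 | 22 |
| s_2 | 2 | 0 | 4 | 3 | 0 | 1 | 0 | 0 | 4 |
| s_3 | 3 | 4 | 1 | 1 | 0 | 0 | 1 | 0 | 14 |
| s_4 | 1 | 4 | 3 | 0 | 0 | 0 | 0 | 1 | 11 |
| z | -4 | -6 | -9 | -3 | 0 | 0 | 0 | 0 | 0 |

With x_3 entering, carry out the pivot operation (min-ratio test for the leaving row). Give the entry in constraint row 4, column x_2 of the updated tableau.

4

Ratio test on column x_3 — row 1: entry 0 ≤ 0; row 2: 4/4 = 1; row 3: 14/1 = 14; row 4: 11/3 = 11/3. Minimum is 1 at row 2 (s_2 leaves); pivot element 4.
Divide row 2 by 4; eliminate column x_3 from the other rows.
Row 4 update in column x_2: 4 − 3·0 = 4.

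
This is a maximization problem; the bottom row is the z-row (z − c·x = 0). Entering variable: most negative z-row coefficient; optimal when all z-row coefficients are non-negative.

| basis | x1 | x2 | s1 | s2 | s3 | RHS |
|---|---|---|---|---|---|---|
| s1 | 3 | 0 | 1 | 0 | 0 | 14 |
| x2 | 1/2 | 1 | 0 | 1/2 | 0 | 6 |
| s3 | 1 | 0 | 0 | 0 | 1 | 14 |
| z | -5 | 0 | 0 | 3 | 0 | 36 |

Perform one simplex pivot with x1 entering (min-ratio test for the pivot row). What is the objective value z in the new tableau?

178/3

Ratio test on column x1 — row 1: 14/3 = 14/3; row 2: 6/(1/2) = 12; row 3: 14/1 = 14. Minimum is 14/3 at row 1 (s1 leaves); pivot element 3.
Pivot on row 1; the z-row RHS becomes 36 − (-5)·(14/3) = 178/3.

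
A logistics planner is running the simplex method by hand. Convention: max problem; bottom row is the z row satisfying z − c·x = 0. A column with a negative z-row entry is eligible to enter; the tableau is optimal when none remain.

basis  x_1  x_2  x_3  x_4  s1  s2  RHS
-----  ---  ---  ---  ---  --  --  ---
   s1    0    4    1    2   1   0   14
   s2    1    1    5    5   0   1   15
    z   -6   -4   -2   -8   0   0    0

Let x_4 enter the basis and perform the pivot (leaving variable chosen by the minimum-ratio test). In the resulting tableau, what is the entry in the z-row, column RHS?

Ratio test on column x_4 — row 1: 14/2 = 7; row 2: 15/5 = 3. Minimum is 3 at row 2 (s2 leaves); pivot element 5.
Divide row 2 by 5; eliminate column x_4 from the other rows.
z-row update in column RHS: 0 − (-8)·3 = 24.

24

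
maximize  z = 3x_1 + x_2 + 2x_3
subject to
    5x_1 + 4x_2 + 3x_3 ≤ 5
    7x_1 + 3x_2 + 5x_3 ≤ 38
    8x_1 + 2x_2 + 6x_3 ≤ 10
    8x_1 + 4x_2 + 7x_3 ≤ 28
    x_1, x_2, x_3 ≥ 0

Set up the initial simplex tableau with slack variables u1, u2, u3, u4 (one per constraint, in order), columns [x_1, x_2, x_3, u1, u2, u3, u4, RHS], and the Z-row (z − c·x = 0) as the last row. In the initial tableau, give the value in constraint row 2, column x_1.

7

Constraint 2 has coefficient 7 on x_1.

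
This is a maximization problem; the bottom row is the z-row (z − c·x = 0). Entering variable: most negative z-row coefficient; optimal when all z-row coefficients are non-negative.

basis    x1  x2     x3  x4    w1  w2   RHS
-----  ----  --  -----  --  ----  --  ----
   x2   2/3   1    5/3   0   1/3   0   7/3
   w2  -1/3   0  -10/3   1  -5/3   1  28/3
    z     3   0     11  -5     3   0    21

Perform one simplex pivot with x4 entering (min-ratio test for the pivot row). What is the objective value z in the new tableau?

Ratio test on column x4 — row 1: entry 0 ≤ 0; row 2: (28/3)/1 = 28/3. Minimum is 28/3 at row 2 (w2 leaves); pivot element 1.
Pivot on row 2; the z-row RHS becomes 21 − (-5)·(28/3) = 203/3.

203/3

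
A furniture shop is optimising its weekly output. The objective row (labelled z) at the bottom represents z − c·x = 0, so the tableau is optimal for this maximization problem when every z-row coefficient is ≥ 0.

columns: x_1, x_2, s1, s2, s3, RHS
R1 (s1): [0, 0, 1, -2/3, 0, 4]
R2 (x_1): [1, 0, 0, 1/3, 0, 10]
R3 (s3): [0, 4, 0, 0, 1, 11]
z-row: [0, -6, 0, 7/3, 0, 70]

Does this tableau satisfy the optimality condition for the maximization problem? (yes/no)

The z-row has a negative entry -6 in column x_2, so it is not optimal.

no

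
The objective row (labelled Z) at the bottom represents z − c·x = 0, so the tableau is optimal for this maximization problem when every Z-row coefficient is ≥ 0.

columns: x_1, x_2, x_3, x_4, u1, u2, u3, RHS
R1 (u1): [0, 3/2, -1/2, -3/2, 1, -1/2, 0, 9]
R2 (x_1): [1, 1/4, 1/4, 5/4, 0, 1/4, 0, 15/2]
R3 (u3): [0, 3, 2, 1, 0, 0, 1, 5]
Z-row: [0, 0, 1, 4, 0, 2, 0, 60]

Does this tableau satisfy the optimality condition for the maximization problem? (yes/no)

Every Z-row coefficient is ≥ 0, so the tableau is optimal.

yes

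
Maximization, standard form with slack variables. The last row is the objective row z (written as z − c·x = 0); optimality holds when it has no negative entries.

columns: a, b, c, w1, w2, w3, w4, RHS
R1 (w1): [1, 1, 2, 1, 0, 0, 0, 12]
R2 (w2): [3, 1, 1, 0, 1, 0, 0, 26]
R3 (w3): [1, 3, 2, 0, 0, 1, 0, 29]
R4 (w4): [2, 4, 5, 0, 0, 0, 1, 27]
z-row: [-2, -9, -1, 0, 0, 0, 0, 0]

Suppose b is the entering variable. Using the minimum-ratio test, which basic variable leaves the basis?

Column b entries and ratios — w1: 12/1 = 12; w2: 26/1 = 26; w3: 29/3 = 29/3; w4: 27/4 = 27/4.
Smallest ratio is 27/4 in the row of w4, so w4 leaves.

w4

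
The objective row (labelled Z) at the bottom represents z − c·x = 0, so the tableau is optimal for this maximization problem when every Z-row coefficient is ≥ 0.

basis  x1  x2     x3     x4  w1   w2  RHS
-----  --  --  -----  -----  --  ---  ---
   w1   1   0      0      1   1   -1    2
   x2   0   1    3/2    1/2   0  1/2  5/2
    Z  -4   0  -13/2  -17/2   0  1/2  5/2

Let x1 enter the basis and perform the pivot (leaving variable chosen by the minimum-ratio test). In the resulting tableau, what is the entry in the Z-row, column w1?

Ratio test on column x1 — row 1: 2/1 = 2; row 2: entry 0 ≤ 0. Minimum is 2 at row 1 (w1 leaves); pivot element 1.
Divide row 1 by 1; eliminate column x1 from the other rows.
Z-row update in column w1: 0 − (-4)·1 = 4.

4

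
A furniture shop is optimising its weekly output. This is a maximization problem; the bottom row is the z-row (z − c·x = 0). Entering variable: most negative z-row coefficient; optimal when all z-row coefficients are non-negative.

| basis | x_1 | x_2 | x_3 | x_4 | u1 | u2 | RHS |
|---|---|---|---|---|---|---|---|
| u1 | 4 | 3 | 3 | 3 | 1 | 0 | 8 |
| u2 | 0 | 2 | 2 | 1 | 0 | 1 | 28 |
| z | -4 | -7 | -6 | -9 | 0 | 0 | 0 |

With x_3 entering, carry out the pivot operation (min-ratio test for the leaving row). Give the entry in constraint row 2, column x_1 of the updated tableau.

Ratio test on column x_3 — row 1: 8/3 = 8/3; row 2: 28/2 = 14. Minimum is 8/3 at row 1 (u1 leaves); pivot element 3.
Divide row 1 by 3; eliminate column x_3 from the other rows.
Row 2 update in column x_1: 0 − 2·(4/3) = -8/3.

-8/3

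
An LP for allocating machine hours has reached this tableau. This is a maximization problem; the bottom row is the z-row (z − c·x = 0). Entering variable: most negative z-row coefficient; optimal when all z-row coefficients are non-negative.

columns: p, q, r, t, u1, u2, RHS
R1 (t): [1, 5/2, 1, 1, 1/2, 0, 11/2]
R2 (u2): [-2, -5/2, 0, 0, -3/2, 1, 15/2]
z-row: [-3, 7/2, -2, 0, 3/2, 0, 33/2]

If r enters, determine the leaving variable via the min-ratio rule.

Column r entries and ratios — t: (11/2)/1 = 11/2; u2: 0 ≤ 0, skip.
Smallest ratio is 11/2 in the row of t, so t leaves.

t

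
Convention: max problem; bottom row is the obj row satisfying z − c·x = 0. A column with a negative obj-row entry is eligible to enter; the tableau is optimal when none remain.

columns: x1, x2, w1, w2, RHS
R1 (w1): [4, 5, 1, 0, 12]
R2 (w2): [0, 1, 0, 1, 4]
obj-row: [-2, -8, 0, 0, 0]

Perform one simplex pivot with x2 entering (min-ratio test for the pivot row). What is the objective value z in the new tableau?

Ratio test on column x2 — row 1: 12/5 = 12/5; row 2: 4/1 = 4. Minimum is 12/5 at row 1 (w1 leaves); pivot element 5.
Pivot on row 1; the obj-row RHS becomes 0 − (-8)·(12/5) = 96/5.

96/5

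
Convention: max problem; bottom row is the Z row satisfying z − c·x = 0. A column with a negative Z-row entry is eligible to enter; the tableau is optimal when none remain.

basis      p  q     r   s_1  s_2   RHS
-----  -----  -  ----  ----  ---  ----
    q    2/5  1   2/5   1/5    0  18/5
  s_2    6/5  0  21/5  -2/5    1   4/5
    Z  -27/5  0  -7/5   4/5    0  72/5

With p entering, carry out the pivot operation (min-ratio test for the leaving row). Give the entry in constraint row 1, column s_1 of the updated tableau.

1/3

Ratio test on column p — row 1: (18/5)/(2/5) = 9; row 2: (4/5)/(6/5) = 2/3. Minimum is 2/3 at row 2 (s_2 leaves); pivot element 6/5.
Divide row 2 by 6/5; eliminate column p from the other rows.
Row 1 update in column s_1: 1/5 − (2/5)·(-1/3) = 1/3.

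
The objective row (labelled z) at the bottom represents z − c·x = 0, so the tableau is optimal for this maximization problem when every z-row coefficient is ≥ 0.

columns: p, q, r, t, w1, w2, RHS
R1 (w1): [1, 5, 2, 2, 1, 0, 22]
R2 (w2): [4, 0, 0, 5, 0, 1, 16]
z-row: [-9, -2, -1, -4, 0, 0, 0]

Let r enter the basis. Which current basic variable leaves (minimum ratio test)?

Column r entries and ratios — w1: 22/2 = 11; w2: 0 ≤ 0, skip.
Smallest ratio is 11 in the row of w1, so w1 leaves.

w1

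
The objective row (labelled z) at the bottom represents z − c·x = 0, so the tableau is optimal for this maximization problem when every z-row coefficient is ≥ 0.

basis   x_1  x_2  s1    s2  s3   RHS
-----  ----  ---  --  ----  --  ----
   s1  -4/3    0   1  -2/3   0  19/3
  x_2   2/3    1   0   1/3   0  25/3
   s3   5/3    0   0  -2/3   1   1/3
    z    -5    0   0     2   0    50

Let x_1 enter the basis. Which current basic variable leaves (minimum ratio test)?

Column x_1 entries and ratios — s1: -4/3 ≤ 0, skip; x_2: (25/3)/(2/3) = 25/2; s3: (1/3)/(5/3) = 1/5.
Smallest ratio is 1/5 in the row of s3, so s3 leaves.

s3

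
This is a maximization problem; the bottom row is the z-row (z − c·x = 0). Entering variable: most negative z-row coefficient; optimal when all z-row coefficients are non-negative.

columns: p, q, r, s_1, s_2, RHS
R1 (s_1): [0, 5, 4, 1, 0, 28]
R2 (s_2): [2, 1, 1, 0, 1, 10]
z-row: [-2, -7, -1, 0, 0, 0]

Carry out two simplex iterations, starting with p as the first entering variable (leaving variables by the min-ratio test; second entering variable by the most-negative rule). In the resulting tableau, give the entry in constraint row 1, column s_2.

0

Ratio test on column p — row 1: entry 0 ≤ 0; row 2: 10/2 = 5. Minimum is 5 at row 2 (s_2 leaves); pivot element 2.
Divide row 2 by 2; eliminate column p from the other rows.
Second iteration: most negative z-row entry is -6 in column q, so q enters.
Ratio test on column q — row 1: 28/5 = 28/5; row 2: 5/(1/2) = 10. Minimum is 28/5 at row 1 (s_1 leaves); pivot element 5.
Divide row 1 by 5; eliminate column q from the other rows.
After both pivots, the entry at constraint row 1, column s_2 is 0.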